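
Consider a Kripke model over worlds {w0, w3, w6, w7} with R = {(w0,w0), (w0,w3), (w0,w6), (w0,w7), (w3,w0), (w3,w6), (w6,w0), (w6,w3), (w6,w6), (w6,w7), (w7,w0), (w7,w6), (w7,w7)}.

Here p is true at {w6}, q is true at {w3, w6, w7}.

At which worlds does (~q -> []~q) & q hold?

w0: ~q -> []~q is F, q is F. ✗
w3: ~q -> []~q is T, q is T. ✓
w6: ~q -> []~q is T, q is T. ✓
w7: ~q -> []~q is T, q is T. ✓

{w3, w6, w7}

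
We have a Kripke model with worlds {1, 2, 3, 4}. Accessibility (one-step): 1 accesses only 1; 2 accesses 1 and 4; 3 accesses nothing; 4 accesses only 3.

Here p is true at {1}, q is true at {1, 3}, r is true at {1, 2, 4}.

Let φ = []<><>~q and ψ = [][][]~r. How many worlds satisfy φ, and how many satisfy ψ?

1 and 2

For []<><>~q:
1: successors {1}; <><>~q there: 1:F. ✗
2: successors {1, 4}; <><>~q there: 1:F, 4:F. ✗
3: no successors, so []<><>~q holds vacuously. ✓
4: successors {3}; <><>~q there: 3:F. ✗
— 1 world.
For [][][]~r:
1: successors {1}; [][]~r there: 1:F. ✗
2: successors {1, 4}; [][]~r there: 1:F, 4:T. ✗
3: no successors, so [][][]~r holds vacuously. ✓
4: successors {3}; [][]~r there: 3:T. ✓
— 2 worlds.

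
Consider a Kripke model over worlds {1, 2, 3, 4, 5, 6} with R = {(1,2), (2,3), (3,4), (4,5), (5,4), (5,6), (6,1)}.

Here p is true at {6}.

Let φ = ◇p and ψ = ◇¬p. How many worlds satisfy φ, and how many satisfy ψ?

1 and 6

For ◇p:
1: successors {2}; p there: 2:F. ✗
2: successors {3}; p there: 3:F. ✗
3: successors {4}; p there: 4:F. ✗
4: successors {5}; p there: 5:F. ✗
5: successors {4, 6}; p there: 4:F, 6:T. ✓
6: successors {1}; p there: 1:F. ✗
— 1 world.
For ◇¬p:
1: successors {2}; ¬p there: 2:T. ✓
2: successors {3}; ¬p there: 3:T. ✓
3: successors {4}; ¬p there: 4:T. ✓
4: successors {5}; ¬p there: 5:T. ✓
5: successors {4, 6}; ¬p there: 4:T, 6:F. ✓
6: successors {1}; ¬p there: 1:T. ✓
— 6 worlds.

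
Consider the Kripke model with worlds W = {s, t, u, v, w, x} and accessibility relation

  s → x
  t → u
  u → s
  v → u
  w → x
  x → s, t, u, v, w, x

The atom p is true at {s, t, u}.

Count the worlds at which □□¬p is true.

1

s: successors {x}; □¬p there: x:F. ✗
t: successors {u}; □¬p there: u:F. ✗
u: successors {s}; □¬p there: s:T. ✓
v: successors {u}; □¬p there: u:F. ✗
w: successors {x}; □¬p there: x:F. ✗
x: successors {s, t, u, v, w, x}; □¬p there: s:T, t:F, u:F, v:F, w:T, x:F. ✗
Satisfying worlds: {u}.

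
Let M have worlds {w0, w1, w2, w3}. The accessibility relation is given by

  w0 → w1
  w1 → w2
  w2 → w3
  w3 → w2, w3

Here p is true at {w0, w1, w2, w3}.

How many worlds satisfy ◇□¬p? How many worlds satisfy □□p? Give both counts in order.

0 and 4

For ◇□¬p:
w0: successors {w1}; □¬p there: w1:F. ✗
w1: successors {w2}; □¬p there: w2:F. ✗
w2: successors {w3}; □¬p there: w3:F. ✗
w3: successors {w2, w3}; □¬p there: w2:F, w3:F. ✗
— 0 worlds.
For □□p:
w0: successors {w1}; □p there: w1:T. ✓
w1: successors {w2}; □p there: w2:T. ✓
w2: successors {w3}; □p there: w3:T. ✓
w3: successors {w2, w3}; □p there: w2:T, w3:T. ✓
— 4 worlds.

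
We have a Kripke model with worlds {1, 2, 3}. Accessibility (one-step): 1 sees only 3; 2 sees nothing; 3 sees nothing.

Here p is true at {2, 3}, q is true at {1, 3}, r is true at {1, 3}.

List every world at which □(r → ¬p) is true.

1: successors {3}; r → ¬p there: 3:F. ✗
2: no successors, so □(r → ¬p) holds vacuously. ✓
3: no successors, so □(r → ¬p) holds vacuously. ✓

{2, 3}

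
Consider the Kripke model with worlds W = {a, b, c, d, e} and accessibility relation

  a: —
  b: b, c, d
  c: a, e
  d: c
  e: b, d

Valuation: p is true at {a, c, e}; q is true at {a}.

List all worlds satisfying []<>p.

{a, b, d, e}

a: no successors, so []<>p holds vacuously. ✓
b: successors {b, c, d}; <>p there: b:T, c:T, d:T. ✓
c: successors {a, e}; <>p there: a:F, e:F. ✗
d: successors {c}; <>p there: c:T. ✓
e: successors {b, d}; <>p there: b:T, d:T. ✓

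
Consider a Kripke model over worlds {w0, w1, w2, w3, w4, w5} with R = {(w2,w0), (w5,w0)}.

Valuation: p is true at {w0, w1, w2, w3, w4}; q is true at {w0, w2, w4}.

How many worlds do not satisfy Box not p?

2

w0: no successors, so Box not p holds vacuously. ✓
w1: no successors, so Box not p holds vacuously. ✓
w2: successors {w0}; not p there: w0:F. ✗
w3: no successors, so Box not p holds vacuously. ✓
w4: no successors, so Box not p holds vacuously. ✓
w5: successors {w0}; not p there: w0:F. ✗
Satisfying worlds: {w0, w1, w3, w4}.
So Box not p fails at the other 2 worlds.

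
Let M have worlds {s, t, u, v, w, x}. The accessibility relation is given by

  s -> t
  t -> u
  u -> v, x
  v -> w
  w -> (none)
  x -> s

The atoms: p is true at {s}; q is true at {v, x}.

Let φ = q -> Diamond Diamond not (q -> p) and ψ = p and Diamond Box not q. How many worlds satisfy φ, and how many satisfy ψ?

4 and 1

For q -> Diamond Diamond not (q -> p):
s: q is F, Diamond Diamond not (q -> p) is F. ✓
t: q is F, Diamond Diamond not (q -> p) is T. ✓
u: q is F, Diamond Diamond not (q -> p) is F. ✓
v: q is T, Diamond Diamond not (q -> p) is F. ✗
w: q is F, Diamond Diamond not (q -> p) is F. ✓
x: q is T, Diamond Diamond not (q -> p) is F. ✗
— 4 worlds.
For p and Diamond Box not q:
s: p is T, Diamond Box not q is T. ✓
t: p is F, Diamond Box not q is F. ✗
u: p is F, Diamond Box not q is T. ✗
v: p is F, Diamond Box not q is T. ✗
w: p is F, Diamond Box not q is F. ✗
x: p is F, Diamond Box not q is T. ✗
— 1 world.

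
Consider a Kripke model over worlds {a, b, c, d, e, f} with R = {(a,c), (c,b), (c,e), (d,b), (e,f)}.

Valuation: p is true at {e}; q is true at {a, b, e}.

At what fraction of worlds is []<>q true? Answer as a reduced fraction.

1/2

a: successors {c}; <>q there: c:T. ✓
b: no successors, so []<>q holds vacuously. ✓
c: successors {b, e}; <>q there: b:F, e:F. ✗
d: successors {b}; <>q there: b:F. ✗
e: successors {f}; <>q there: f:F. ✗
f: no successors, so []<>q holds vacuously. ✓
That's 3 of 6 worlds, so 3/6 = 1/2.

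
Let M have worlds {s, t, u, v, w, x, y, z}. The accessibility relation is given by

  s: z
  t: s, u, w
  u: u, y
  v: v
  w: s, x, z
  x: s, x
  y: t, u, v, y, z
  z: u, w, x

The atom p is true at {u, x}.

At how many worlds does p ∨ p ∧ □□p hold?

2

s: p is F, p ∧ □□p is F. ✗
t: p is F, p ∧ □□p is F. ✗
u: p is T, p ∧ □□p is F. ✓
v: p is F, p ∧ □□p is F. ✗
w: p is F, p ∧ □□p is F. ✗
x: p is T, p ∧ □□p is F. ✓
y: p is F, p ∧ □□p is F. ✗
z: p is F, p ∧ □□p is F. ✗
Satisfying worlds: {u, x}.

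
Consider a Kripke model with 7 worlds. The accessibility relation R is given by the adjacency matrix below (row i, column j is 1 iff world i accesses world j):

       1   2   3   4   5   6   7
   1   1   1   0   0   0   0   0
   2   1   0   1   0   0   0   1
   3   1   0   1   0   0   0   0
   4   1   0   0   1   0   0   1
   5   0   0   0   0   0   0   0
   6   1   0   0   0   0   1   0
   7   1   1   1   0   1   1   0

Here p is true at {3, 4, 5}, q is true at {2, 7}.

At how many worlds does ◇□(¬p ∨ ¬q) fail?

1

1: successors {1, 2}; □(¬p ∨ ¬q) there: 1:T, 2:T. ✓
2: successors {1, 3, 7}; □(¬p ∨ ¬q) there: 1:T, 3:T, 7:T. ✓
3: successors {1, 3}; □(¬p ∨ ¬q) there: 1:T, 3:T. ✓
4: successors {1, 4, 7}; □(¬p ∨ ¬q) there: 1:T, 4:T, 7:T. ✓
5: no successors, so ◇□(¬p ∨ ¬q) fails. ✗
6: successors {1, 6}; □(¬p ∨ ¬q) there: 1:T, 6:T. ✓
7: successors {1, 2, 3, 5, 6}; □(¬p ∨ ¬q) there: 1:T, 2:T, 3:T, 5:T, 6:T. ✓
Satisfying worlds: {1, 2, 3, 4, 6, 7}.
So ◇□(¬p ∨ ¬q) fails at the other 1 world.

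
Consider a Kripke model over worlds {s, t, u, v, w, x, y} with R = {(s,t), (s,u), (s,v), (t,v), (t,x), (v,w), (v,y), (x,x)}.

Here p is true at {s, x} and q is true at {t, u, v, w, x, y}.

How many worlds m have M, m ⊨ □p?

4

s: successors {t, u, v}; p there: t:F, u:F, v:F. ✗
t: successors {v, x}; p there: v:F, x:T. ✗
u: no successors, so □p holds vacuously. ✓
v: successors {w, y}; p there: w:F, y:F. ✗
w: no successors, so □p holds vacuously. ✓
x: successors {x}; p there: x:T. ✓
y: no successors, so □p holds vacuously. ✓
Satisfying worlds: {u, w, x, y}.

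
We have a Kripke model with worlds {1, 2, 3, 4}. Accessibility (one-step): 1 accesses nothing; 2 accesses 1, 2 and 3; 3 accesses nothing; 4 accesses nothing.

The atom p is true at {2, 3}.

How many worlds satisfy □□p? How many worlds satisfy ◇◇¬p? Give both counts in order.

For □□p:
1: no successors, so □□p holds vacuously. ✓
2: successors {1, 2, 3}; □p there: 1:T, 2:F, 3:T. ✗
3: no successors, so □□p holds vacuously. ✓
4: no successors, so □□p holds vacuously. ✓
— 3 worlds.
For ◇◇¬p:
1: no successors, so ◇◇¬p fails. ✗
2: successors {1, 2, 3}; ◇¬p there: 1:F, 2:T, 3:F. ✓
3: no successors, so ◇◇¬p fails. ✗
4: no successors, so ◇◇¬p fails. ✗
— 1 world.

3 and 1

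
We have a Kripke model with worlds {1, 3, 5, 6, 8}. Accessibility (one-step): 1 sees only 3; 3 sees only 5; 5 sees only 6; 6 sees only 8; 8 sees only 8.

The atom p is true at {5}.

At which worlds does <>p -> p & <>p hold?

1: <>p is F, p & <>p is F. ✓
3: <>p is T, p & <>p is F. ✗
5: <>p is F, p & <>p is F. ✓
6: <>p is F, p & <>p is F. ✓
8: <>p is F, p & <>p is F. ✓

{1, 5, 6, 8}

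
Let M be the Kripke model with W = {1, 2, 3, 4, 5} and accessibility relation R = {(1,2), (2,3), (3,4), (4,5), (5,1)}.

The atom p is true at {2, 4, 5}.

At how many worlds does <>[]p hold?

1: successors {2}; []p there: 2:F. ✗
2: successors {3}; []p there: 3:T. ✓
3: successors {4}; []p there: 4:T. ✓
4: successors {5}; []p there: 5:F. ✗
5: successors {1}; []p there: 1:T. ✓
Satisfying worlds: {2, 3, 5}.

3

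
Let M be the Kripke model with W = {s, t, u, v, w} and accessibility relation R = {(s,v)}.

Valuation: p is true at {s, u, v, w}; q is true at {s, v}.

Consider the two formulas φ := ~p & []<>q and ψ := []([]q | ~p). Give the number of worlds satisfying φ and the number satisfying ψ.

For ~p & []<>q:
s: ~p is F, []<>q is F. ✗
t: ~p is T, []<>q is T. ✓
u: ~p is F, []<>q is T. ✗
v: ~p is F, []<>q is T. ✗
w: ~p is F, []<>q is T. ✗
— 1 world.
For []([]q | ~p):
s: successors {v}; []q | ~p there: v:T. ✓
t: no successors, so []([]q | ~p) holds vacuously. ✓
u: no successors, so []([]q | ~p) holds vacuously. ✓
v: no successors, so []([]q | ~p) holds vacuously. ✓
w: no successors, so []([]q | ~p) holds vacuously. ✓
— 5 worlds.

1 and 5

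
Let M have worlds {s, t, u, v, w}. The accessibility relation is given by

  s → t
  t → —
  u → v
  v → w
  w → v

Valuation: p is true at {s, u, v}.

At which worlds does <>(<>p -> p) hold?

s: successors {t}; <>p -> p there: t:T. ✓
t: no successors, so <>(<>p -> p) fails. ✗
u: successors {v}; <>p -> p there: v:T. ✓
v: successors {w}; <>p -> p there: w:F. ✗
w: successors {v}; <>p -> p there: v:T. ✓

{s, u, w}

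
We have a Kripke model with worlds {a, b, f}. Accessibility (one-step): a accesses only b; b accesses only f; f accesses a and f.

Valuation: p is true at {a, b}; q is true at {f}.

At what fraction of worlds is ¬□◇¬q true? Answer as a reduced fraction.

1/3

a: □◇¬q is F. ✓
b: □◇¬q is T. ✗
f: □◇¬q is T. ✗
That's 1 of 3 worlds, so 1/3.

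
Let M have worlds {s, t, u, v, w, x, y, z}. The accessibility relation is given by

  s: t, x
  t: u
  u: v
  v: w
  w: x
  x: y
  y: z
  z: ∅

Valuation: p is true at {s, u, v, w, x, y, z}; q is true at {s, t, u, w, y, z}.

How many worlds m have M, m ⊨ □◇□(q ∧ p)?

5

s: successors {t, x}; ◇□(q ∧ p) there: t:F, x:T. ✗
t: successors {u}; ◇□(q ∧ p) there: u:T. ✓
u: successors {v}; ◇□(q ∧ p) there: v:F. ✗
v: successors {w}; ◇□(q ∧ p) there: w:T. ✓
w: successors {x}; ◇□(q ∧ p) there: x:T. ✓
x: successors {y}; ◇□(q ∧ p) there: y:T. ✓
y: successors {z}; ◇□(q ∧ p) there: z:F. ✗
z: no successors, so □◇□(q ∧ p) holds vacuously. ✓
Satisfying worlds: {t, v, w, x, z}.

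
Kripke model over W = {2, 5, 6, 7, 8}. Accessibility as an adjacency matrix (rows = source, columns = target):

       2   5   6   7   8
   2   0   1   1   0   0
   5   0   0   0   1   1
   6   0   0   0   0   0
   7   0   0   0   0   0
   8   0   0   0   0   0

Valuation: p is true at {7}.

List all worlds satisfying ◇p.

2: successors {5, 6}; p there: 5:F, 6:F. ✗
5: successors {7, 8}; p there: 7:T, 8:F. ✓
6: no successors, so ◇p fails. ✗
7: no successors, so ◇p fails. ✗
8: no successors, so ◇p fails. ✗

{5}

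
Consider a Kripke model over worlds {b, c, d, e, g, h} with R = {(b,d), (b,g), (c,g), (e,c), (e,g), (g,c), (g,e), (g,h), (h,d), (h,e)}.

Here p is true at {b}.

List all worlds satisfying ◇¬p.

{b, c, e, g, h}

b: successors {d, g}; ¬p there: d:T, g:T. ✓
c: successors {g}; ¬p there: g:T. ✓
d: no successors, so ◇¬p fails. ✗
e: successors {c, g}; ¬p there: c:T, g:T. ✓
g: successors {c, e, h}; ¬p there: c:T, e:T, h:T. ✓
h: successors {d, e}; ¬p there: d:T, e:T. ✓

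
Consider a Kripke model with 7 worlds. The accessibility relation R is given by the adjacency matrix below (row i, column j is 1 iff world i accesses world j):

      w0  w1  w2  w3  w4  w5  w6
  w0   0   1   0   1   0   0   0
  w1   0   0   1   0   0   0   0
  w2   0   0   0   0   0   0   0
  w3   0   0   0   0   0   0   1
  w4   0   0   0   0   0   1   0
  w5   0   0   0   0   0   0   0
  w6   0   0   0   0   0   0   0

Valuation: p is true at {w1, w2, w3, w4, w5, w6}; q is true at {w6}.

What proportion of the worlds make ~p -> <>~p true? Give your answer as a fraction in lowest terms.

w0: ~p is T, <>~p is F. ✗
w1: ~p is F, <>~p is F. ✓
w2: ~p is F, <>~p is F. ✓
w3: ~p is F, <>~p is F. ✓
w4: ~p is F, <>~p is F. ✓
w5: ~p is F, <>~p is F. ✓
w6: ~p is F, <>~p is F. ✓
That's 6 of 7 worlds, so 6/7.

6/7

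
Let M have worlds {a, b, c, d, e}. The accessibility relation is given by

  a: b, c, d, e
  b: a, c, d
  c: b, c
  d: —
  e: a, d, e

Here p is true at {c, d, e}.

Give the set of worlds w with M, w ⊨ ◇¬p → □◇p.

{c, d}

a: ◇¬p is T, □◇p is F. ✗
b: ◇¬p is T, □◇p is F. ✗
c: ◇¬p is T, □◇p is T. ✓
d: ◇¬p is F, □◇p is T. ✓
e: ◇¬p is T, □◇p is F. ✗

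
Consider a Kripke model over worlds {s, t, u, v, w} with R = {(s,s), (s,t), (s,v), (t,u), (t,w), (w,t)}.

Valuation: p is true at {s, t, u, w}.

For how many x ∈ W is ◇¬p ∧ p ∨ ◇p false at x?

s: ◇¬p ∧ p is T, ◇p is T. ✓
t: ◇¬p ∧ p is F, ◇p is T. ✓
u: ◇¬p ∧ p is F, ◇p is F. ✗
v: ◇¬p ∧ p is F, ◇p is F. ✗
w: ◇¬p ∧ p is F, ◇p is T. ✓
Satisfying worlds: {s, t, w}.
So ◇¬p ∧ p ∨ ◇p fails at the other 2 worlds.

2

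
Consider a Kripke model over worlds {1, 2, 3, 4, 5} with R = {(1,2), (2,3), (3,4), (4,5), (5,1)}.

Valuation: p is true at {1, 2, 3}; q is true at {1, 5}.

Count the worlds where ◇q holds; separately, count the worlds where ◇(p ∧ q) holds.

For ◇q:
1: successors {2}; q there: 2:F. ✗
2: successors {3}; q there: 3:F. ✗
3: successors {4}; q there: 4:F. ✗
4: successors {5}; q there: 5:T. ✓
5: successors {1}; q there: 1:T. ✓
— 2 worlds.
For ◇(p ∧ q):
1: successors {2}; p ∧ q there: 2:F. ✗
2: successors {3}; p ∧ q there: 3:F. ✗
3: successors {4}; p ∧ q there: 4:F. ✗
4: successors {5}; p ∧ q there: 5:F. ✗
5: successors {1}; p ∧ q there: 1:T. ✓
— 1 world.

2 and 1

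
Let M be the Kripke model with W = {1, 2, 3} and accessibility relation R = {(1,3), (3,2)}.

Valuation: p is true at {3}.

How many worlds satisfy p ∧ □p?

1: p is F, □p is T. ✗
2: p is F, □p is T. ✗
3: p is T, □p is F. ✗
Satisfying worlds: ∅.

0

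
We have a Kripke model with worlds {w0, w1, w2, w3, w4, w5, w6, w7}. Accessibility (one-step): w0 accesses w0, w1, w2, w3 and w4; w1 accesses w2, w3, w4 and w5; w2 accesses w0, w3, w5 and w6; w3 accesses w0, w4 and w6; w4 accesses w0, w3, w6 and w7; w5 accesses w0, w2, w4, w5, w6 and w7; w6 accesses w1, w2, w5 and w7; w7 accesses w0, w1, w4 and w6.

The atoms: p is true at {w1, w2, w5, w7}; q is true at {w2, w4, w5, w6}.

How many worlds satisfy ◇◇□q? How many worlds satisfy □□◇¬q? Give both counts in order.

0 and 8

For ◇◇□q:
w0: successors {w0, w1, w2, w3, w4}; ◇□q there: w0:F, w1:F, w2:F, w3:F, w4:F. ✗
w1: successors {w2, w3, w4, w5}; ◇□q there: w2:F, w3:F, w4:F, w5:F. ✗
w2: successors {w0, w3, w5, w6}; ◇□q there: w0:F, w3:F, w5:F, w6:F. ✗
w3: successors {w0, w4, w6}; ◇□q there: w0:F, w4:F, w6:F. ✗
w4: successors {w0, w3, w6, w7}; ◇□q there: w0:F, w3:F, w6:F, w7:F. ✗
w5: successors {w0, w2, w4, w5, w6, w7}; ◇□q there: w0:F, w2:F, w4:F, w5:F, w6:F, w7:F. ✗
w6: successors {w1, w2, w5, w7}; ◇□q there: w1:F, w2:F, w5:F, w7:F. ✗
w7: successors {w0, w1, w4, w6}; ◇□q there: w0:F, w1:F, w4:F, w6:F. ✗
— 0 worlds.
For □□◇¬q:
w0: successors {w0, w1, w2, w3, w4}; □◇¬q there: w0:T, w1:T, w2:T, w3:T, w4:T. ✓
w1: successors {w2, w3, w4, w5}; □◇¬q there: w2:T, w3:T, w4:T, w5:T. ✓
w2: successors {w0, w3, w5, w6}; □◇¬q there: w0:T, w3:T, w5:T, w6:T. ✓
w3: successors {w0, w4, w6}; □◇¬q there: w0:T, w4:T, w6:T. ✓
w4: successors {w0, w3, w6, w7}; □◇¬q there: w0:T, w3:T, w6:T, w7:T. ✓
w5: successors {w0, w2, w4, w5, w6, w7}; □◇¬q there: w0:T, w2:T, w4:T, w5:T, w6:T, w7:T. ✓
w6: successors {w1, w2, w5, w7}; □◇¬q there: w1:T, w2:T, w5:T, w7:T. ✓
w7: successors {w0, w1, w4, w6}; □◇¬q there: w0:T, w1:T, w4:T, w6:T. ✓
— 8 worlds.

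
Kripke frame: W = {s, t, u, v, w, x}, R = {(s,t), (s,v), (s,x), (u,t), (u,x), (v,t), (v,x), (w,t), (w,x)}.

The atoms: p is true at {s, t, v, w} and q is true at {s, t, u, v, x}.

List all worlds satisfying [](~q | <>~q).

s: successors {t, v, x}; ~q | <>~q there: t:F, v:F, x:F. ✗
t: no successors, so [](~q | <>~q) holds vacuously. ✓
u: successors {t, x}; ~q | <>~q there: t:F, x:F. ✗
v: successors {t, x}; ~q | <>~q there: t:F, x:F. ✗
w: successors {t, x}; ~q | <>~q there: t:F, x:F. ✗
x: no successors, so [](~q | <>~q) holds vacuously. ✓

{t, x}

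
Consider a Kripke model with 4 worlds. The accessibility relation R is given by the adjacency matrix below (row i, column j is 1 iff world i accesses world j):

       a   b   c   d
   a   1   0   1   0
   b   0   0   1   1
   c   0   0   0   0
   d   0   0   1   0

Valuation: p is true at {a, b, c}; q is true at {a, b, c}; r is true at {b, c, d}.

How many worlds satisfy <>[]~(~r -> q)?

a: successors {a, c}; []~(~r -> q) there: a:F, c:T. ✓
b: successors {c, d}; []~(~r -> q) there: c:T, d:F. ✓
c: no successors, so <>[]~(~r -> q) fails. ✗
d: successors {c}; []~(~r -> q) there: c:T. ✓
Satisfying worlds: {a, b, d}.

3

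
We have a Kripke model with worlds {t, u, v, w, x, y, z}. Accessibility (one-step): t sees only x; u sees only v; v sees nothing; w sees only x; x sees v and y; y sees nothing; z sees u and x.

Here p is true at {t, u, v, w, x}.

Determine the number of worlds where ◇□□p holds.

t: successors {x}; □□p there: x:T. ✓
u: successors {v}; □□p there: v:T. ✓
v: no successors, so ◇□□p fails. ✗
w: successors {x}; □□p there: x:T. ✓
x: successors {v, y}; □□p there: v:T, y:T. ✓
y: no successors, so ◇□□p fails. ✗
z: successors {u, x}; □□p there: u:T, x:T. ✓
Satisfying worlds: {t, u, w, x, z}.

5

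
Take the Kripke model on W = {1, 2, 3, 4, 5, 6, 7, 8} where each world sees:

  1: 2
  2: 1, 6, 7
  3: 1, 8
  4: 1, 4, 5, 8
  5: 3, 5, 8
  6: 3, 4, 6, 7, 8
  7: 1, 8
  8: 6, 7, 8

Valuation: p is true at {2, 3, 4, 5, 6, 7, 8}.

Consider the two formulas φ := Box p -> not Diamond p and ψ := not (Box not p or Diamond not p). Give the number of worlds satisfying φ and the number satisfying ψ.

For Box p -> not Diamond p:
1: Box p is T, not Diamond p is F. ✗
2: Box p is F, not Diamond p is F. ✓
3: Box p is F, not Diamond p is F. ✓
4: Box p is F, not Diamond p is F. ✓
5: Box p is T, not Diamond p is F. ✗
6: Box p is T, not Diamond p is F. ✗
7: Box p is F, not Diamond p is F. ✓
8: Box p is T, not Diamond p is F. ✗
— 4 worlds.
For not (Box not p or Diamond not p):
1: Box not p or Diamond not p is F. ✓
2: Box not p or Diamond not p is T. ✗
3: Box not p or Diamond not p is T. ✗
4: Box not p or Diamond not p is T. ✗
5: Box not p or Diamond not p is F. ✓
6: Box not p or Diamond not p is F. ✓
7: Box not p or Diamond not p is T. ✗
8: Box not p or Diamond not p is F. ✓
— 4 worlds.

4 and 4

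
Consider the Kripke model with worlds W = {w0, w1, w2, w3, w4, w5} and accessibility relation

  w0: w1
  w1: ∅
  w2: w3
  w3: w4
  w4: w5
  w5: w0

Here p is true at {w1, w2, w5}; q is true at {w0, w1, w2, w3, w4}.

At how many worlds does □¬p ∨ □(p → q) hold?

w0: □¬p is F, □(p → q) is T. ✓
w1: □¬p is T, □(p → q) is T. ✓
w2: □¬p is T, □(p → q) is T. ✓
w3: □¬p is T, □(p → q) is T. ✓
w4: □¬p is F, □(p → q) is F. ✗
w5: □¬p is T, □(p → q) is T. ✓
Satisfying worlds: {w0, w1, w2, w3, w5}.

5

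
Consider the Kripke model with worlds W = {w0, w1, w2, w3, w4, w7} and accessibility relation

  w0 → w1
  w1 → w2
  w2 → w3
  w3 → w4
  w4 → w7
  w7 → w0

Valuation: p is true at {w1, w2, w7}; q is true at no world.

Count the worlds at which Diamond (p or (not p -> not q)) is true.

w0: successors {w1}; p or (not p -> not q) there: w1:T. ✓
w1: successors {w2}; p or (not p -> not q) there: w2:T. ✓
w2: successors {w3}; p or (not p -> not q) there: w3:T. ✓
w3: successors {w4}; p or (not p -> not q) there: w4:T. ✓
w4: successors {w7}; p or (not p -> not q) there: w7:T. ✓
w7: successors {w0}; p or (not p -> not q) there: w0:T. ✓
Satisfying worlds: {w0, w1, w2, w3, w4, w7}.

6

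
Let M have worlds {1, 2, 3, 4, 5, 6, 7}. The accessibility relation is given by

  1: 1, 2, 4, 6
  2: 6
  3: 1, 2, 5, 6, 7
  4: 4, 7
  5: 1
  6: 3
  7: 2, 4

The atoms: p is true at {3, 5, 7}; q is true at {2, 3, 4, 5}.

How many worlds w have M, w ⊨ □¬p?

4

1: successors {1, 2, 4, 6}; ¬p there: 1:T, 2:T, 4:T, 6:T. ✓
2: successors {6}; ¬p there: 6:T. ✓
3: successors {1, 2, 5, 6, 7}; ¬p there: 1:T, 2:T, 5:F, 6:T, 7:F. ✗
4: successors {4, 7}; ¬p there: 4:T, 7:F. ✗
5: successors {1}; ¬p there: 1:T. ✓
6: successors {3}; ¬p there: 3:F. ✗
7: successors {2, 4}; ¬p there: 2:T, 4:T. ✓
Satisfying worlds: {1, 2, 5, 7}.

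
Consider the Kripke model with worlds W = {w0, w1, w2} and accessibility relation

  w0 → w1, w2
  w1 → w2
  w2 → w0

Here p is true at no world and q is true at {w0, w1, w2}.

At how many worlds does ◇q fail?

0

w0: successors {w1, w2}; q there: w1:T, w2:T. ✓
w1: successors {w2}; q there: w2:T. ✓
w2: successors {w0}; q there: w0:T. ✓
Satisfying worlds: {w0, w1, w2}.
So ◇q fails at the other 0 worlds.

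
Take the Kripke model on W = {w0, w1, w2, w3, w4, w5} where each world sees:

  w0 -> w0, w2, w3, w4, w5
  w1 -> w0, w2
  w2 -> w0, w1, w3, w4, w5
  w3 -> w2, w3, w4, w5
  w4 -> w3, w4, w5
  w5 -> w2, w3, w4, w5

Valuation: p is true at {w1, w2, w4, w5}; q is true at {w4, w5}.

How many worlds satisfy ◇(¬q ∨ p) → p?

4

w0: ◇(¬q ∨ p) is T, p is F. ✗
w1: ◇(¬q ∨ p) is T, p is T. ✓
w2: ◇(¬q ∨ p) is T, p is T. ✓
w3: ◇(¬q ∨ p) is T, p is F. ✗
w4: ◇(¬q ∨ p) is T, p is T. ✓
w5: ◇(¬q ∨ p) is T, p is T. ✓
Satisfying worlds: {w1, w2, w4, w5}.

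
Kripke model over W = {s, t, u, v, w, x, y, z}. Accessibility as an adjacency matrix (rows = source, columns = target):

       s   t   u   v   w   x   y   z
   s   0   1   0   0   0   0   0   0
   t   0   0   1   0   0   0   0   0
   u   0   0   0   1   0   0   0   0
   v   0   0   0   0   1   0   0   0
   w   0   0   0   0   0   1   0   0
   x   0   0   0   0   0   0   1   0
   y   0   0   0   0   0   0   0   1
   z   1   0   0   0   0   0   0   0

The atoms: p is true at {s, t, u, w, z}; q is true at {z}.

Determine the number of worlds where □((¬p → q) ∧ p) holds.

5

s: successors {t}; (¬p → q) ∧ p there: t:T. ✓
t: successors {u}; (¬p → q) ∧ p there: u:T. ✓
u: successors {v}; (¬p → q) ∧ p there: v:F. ✗
v: successors {w}; (¬p → q) ∧ p there: w:T. ✓
w: successors {x}; (¬p → q) ∧ p there: x:F. ✗
x: successors {y}; (¬p → q) ∧ p there: y:F. ✗
y: successors {z}; (¬p → q) ∧ p there: z:T. ✓
z: successors {s}; (¬p → q) ∧ p there: s:T. ✓
Satisfying worlds: {s, t, v, y, z}.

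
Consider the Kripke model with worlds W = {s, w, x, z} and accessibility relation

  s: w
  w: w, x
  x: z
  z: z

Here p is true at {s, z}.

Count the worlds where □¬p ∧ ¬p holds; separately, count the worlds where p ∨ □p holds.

For □¬p ∧ ¬p:
s: □¬p is T, ¬p is F. ✗
w: □¬p is T, ¬p is T. ✓
x: □¬p is F, ¬p is T. ✗
z: □¬p is F, ¬p is F. ✗
— 1 world.
For p ∨ □p:
s: p is T, □p is F. ✓
w: p is F, □p is F. ✗
x: p is F, □p is T. ✓
z: p is T, □p is T. ✓
— 3 worlds.

1 and 3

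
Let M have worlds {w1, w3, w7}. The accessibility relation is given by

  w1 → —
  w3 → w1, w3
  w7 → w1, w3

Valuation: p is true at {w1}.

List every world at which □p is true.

{w1}

w1: no successors, so □p holds vacuously. ✓
w3: successors {w1, w3}; p there: w1:T, w3:F. ✗
w7: successors {w1, w3}; p there: w1:T, w3:F. ✗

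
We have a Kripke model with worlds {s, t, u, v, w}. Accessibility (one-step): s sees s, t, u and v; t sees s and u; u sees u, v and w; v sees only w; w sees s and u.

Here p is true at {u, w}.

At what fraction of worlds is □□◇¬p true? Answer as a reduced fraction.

s: successors {s, t, u, v}; □◇¬p there: s:F, t:T, u:F, v:T. ✗
t: successors {s, u}; □◇¬p there: s:F, u:F. ✗
u: successors {u, v, w}; □◇¬p there: u:F, v:T, w:T. ✗
v: successors {w}; □◇¬p there: w:T. ✓
w: successors {s, u}; □◇¬p there: s:F, u:F. ✗
That's 1 of 5 worlds, so 1/5.

1/5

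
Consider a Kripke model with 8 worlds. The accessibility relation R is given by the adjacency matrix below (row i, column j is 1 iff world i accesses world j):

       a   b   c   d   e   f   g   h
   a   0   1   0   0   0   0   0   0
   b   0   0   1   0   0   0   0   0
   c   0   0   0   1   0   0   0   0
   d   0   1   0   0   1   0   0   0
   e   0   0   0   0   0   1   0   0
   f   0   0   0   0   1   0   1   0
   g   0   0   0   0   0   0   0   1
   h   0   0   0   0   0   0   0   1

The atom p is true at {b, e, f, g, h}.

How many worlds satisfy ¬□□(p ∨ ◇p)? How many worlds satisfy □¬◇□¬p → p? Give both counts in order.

2 and 8

For ¬□□(p ∨ ◇p):
a: □□(p ∨ ◇p) is F. ✓
b: □□(p ∨ ◇p) is T. ✗
c: □□(p ∨ ◇p) is T. ✗
d: □□(p ∨ ◇p) is F. ✓
e: □□(p ∨ ◇p) is T. ✗
f: □□(p ∨ ◇p) is T. ✗
g: □□(p ∨ ◇p) is T. ✗
h: □□(p ∨ ◇p) is T. ✗
— 2 worlds.
For □¬◇□¬p → p:
a: □¬◇□¬p is F, p is F. ✓
b: □¬◇□¬p is T, p is T. ✓
c: □¬◇□¬p is F, p is F. ✓
d: □¬◇□¬p is F, p is F. ✓
e: □¬◇□¬p is T, p is T. ✓
f: □¬◇□¬p is T, p is T. ✓
g: □¬◇□¬p is T, p is T. ✓
h: □¬◇□¬p is T, p is T. ✓
— 8 worlds.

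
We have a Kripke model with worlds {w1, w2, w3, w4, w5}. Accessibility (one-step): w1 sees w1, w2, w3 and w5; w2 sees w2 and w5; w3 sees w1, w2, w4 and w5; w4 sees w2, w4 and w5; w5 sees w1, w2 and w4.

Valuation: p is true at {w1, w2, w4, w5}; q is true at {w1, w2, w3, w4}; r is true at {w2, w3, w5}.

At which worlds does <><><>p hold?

w1: successors {w1, w2, w3, w5}; <><>p there: w1:T, w2:T, w3:T, w5:T. ✓
w2: successors {w2, w5}; <><>p there: w2:T, w5:T. ✓
w3: successors {w1, w2, w4, w5}; <><>p there: w1:T, w2:T, w4:T, w5:T. ✓
w4: successors {w2, w4, w5}; <><>p there: w2:T, w4:T, w5:T. ✓
w5: successors {w1, w2, w4}; <><>p there: w1:T, w2:T, w4:T. ✓

{w1, w2, w3, w4, w5}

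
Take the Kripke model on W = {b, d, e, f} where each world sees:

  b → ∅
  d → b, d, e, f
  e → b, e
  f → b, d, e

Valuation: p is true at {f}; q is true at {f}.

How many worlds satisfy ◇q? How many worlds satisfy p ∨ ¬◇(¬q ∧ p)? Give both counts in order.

1 and 4

For ◇q:
b: no successors, so ◇q fails. ✗
d: successors {b, d, e, f}; q there: b:F, d:F, e:F, f:T. ✓
e: successors {b, e}; q there: b:F, e:F. ✗
f: successors {b, d, e}; q there: b:F, d:F, e:F. ✗
— 1 world.
For p ∨ ¬◇(¬q ∧ p):
b: p is F, ¬◇(¬q ∧ p) is T. ✓
d: p is F, ¬◇(¬q ∧ p) is T. ✓
e: p is F, ¬◇(¬q ∧ p) is T. ✓
f: p is T, ¬◇(¬q ∧ p) is T. ✓
— 4 worlds.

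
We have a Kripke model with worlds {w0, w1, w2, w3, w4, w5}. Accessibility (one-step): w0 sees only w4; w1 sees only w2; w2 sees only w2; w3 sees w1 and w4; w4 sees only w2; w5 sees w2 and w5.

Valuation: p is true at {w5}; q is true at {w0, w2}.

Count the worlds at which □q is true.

w0: successors {w4}; q there: w4:F. ✗
w1: successors {w2}; q there: w2:T. ✓
w2: successors {w2}; q there: w2:T. ✓
w3: successors {w1, w4}; q there: w1:F, w4:F. ✗
w4: successors {w2}; q there: w2:T. ✓
w5: successors {w2, w5}; q there: w2:T, w5:F. ✗
Satisfying worlds: {w1, w2, w4}.

3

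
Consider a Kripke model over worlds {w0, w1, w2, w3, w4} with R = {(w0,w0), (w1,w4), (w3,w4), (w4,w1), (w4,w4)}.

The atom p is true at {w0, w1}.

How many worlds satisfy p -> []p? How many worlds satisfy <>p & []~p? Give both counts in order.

For p -> []p:
w0: p is T, []p is T. ✓
w1: p is T, []p is F. ✗
w2: p is F, []p is T. ✓
w3: p is F, []p is F. ✓
w4: p is F, []p is F. ✓
— 4 worlds.
For <>p & []~p:
w0: <>p is T, []~p is F. ✗
w1: <>p is F, []~p is T. ✗
w2: <>p is F, []~p is T. ✗
w3: <>p is F, []~p is T. ✗
w4: <>p is T, []~p is F. ✗
— 0 worlds.

4 and 0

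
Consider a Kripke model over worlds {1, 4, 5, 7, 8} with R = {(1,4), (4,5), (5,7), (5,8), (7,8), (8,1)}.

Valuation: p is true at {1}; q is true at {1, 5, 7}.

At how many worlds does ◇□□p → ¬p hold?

5

1: ◇□□p is F, ¬p is F. ✓
4: ◇□□p is F, ¬p is T. ✓
5: ◇□□p is T, ¬p is T. ✓
7: ◇□□p is F, ¬p is T. ✓
8: ◇□□p is F, ¬p is T. ✓
Satisfying worlds: {1, 4, 5, 7, 8}.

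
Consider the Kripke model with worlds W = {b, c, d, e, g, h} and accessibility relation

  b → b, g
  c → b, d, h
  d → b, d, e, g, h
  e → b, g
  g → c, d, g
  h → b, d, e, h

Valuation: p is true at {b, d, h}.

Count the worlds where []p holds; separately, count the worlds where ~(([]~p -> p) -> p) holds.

For []p:
b: successors {b, g}; p there: b:T, g:F. ✗
c: successors {b, d, h}; p there: b:T, d:T, h:T. ✓
d: successors {b, d, e, g, h}; p there: b:T, d:T, e:F, g:F, h:T. ✗
e: successors {b, g}; p there: b:T, g:F. ✗
g: successors {c, d, g}; p there: c:F, d:T, g:F. ✗
h: successors {b, d, e, h}; p there: b:T, d:T, e:F, h:T. ✗
— 1 world.
For ~(([]~p -> p) -> p):
b: ([]~p -> p) -> p is T. ✗
c: ([]~p -> p) -> p is F. ✓
d: ([]~p -> p) -> p is T. ✗
e: ([]~p -> p) -> p is F. ✓
g: ([]~p -> p) -> p is F. ✓
h: ([]~p -> p) -> p is T. ✗
— 3 worlds.

1 and 3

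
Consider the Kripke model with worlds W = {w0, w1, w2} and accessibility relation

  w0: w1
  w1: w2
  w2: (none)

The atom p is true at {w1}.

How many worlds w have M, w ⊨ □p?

2

w0: successors {w1}; p there: w1:T. ✓
w1: successors {w2}; p there: w2:F. ✗
w2: no successors, so □p holds vacuously. ✓
Satisfying worlds: {w0, w2}.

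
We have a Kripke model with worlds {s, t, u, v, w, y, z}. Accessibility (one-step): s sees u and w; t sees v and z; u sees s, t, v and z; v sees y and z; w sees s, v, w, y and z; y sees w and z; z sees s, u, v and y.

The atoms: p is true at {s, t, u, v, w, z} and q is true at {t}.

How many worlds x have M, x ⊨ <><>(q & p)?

2

s: successors {u, w}; <>(q & p) there: u:T, w:F. ✓
t: successors {v, z}; <>(q & p) there: v:F, z:F. ✗
u: successors {s, t, v, z}; <>(q & p) there: s:F, t:F, v:F, z:F. ✗
v: successors {y, z}; <>(q & p) there: y:F, z:F. ✗
w: successors {s, v, w, y, z}; <>(q & p) there: s:F, v:F, w:F, y:F, z:F. ✗
y: successors {w, z}; <>(q & p) there: w:F, z:F. ✗
z: successors {s, u, v, y}; <>(q & p) there: s:F, u:T, v:F, y:F. ✓
Satisfying worlds: {s, z}.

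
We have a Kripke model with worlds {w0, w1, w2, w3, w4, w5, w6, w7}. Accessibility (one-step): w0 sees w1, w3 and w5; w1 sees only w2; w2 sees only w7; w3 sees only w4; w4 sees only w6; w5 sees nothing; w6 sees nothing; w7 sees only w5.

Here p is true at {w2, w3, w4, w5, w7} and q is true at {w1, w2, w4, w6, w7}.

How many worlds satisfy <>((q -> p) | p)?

w0: successors {w1, w3, w5}; (q -> p) | p there: w1:F, w3:T, w5:T. ✓
w1: successors {w2}; (q -> p) | p there: w2:T. ✓
w2: successors {w7}; (q -> p) | p there: w7:T. ✓
w3: successors {w4}; (q -> p) | p there: w4:T. ✓
w4: successors {w6}; (q -> p) | p there: w6:F. ✗
w5: no successors, so <>((q -> p) | p) fails. ✗
w6: no successors, so <>((q -> p) | p) fails. ✗
w7: successors {w5}; (q -> p) | p there: w5:T. ✓
Satisfying worlds: {w0, w1, w2, w3, w7}.

5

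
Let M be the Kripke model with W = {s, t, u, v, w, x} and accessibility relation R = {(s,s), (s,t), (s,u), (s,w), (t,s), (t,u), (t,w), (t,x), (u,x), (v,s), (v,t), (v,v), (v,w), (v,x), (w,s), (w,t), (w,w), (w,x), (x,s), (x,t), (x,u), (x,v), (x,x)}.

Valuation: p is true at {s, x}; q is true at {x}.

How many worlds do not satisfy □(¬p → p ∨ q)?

5

s: successors {s, t, u, w}; ¬p → p ∨ q there: s:T, t:F, u:F, w:F. ✗
t: successors {s, u, w, x}; ¬p → p ∨ q there: s:T, u:F, w:F, x:T. ✗
u: successors {x}; ¬p → p ∨ q there: x:T. ✓
v: successors {s, t, v, w, x}; ¬p → p ∨ q there: s:T, t:F, v:F, w:F, x:T. ✗
w: successors {s, t, w, x}; ¬p → p ∨ q there: s:T, t:F, w:F, x:T. ✗
x: successors {s, t, u, v, x}; ¬p → p ∨ q there: s:T, t:F, u:F, v:F, x:T. ✗
Satisfying worlds: {u}.
So □(¬p → p ∨ q) fails at the other 5 worlds.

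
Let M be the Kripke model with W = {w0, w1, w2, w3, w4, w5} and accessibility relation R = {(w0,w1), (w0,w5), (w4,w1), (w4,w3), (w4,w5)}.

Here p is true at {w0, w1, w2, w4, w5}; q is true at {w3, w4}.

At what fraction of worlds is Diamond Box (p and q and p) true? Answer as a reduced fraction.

w0: successors {w1, w5}; Box (p and q and p) there: w1:T, w5:T. ✓
w1: no successors, so Diamond Box (p and q and p) fails. ✗
w2: no successors, so Diamond Box (p and q and p) fails. ✗
w3: no successors, so Diamond Box (p and q and p) fails. ✗
w4: successors {w1, w3, w5}; Box (p and q and p) there: w1:T, w3:T, w5:T. ✓
w5: no successors, so Diamond Box (p and q and p) fails. ✗
That's 2 of 6 worlds, so 2/6 = 1/3.

1/3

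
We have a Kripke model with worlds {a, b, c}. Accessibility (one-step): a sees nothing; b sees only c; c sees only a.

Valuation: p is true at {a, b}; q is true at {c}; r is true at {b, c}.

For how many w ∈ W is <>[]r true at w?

a: no successors, so <>[]r fails. ✗
b: successors {c}; []r there: c:F. ✗
c: successors {a}; []r there: a:T. ✓
Satisfying worlds: {c}.

1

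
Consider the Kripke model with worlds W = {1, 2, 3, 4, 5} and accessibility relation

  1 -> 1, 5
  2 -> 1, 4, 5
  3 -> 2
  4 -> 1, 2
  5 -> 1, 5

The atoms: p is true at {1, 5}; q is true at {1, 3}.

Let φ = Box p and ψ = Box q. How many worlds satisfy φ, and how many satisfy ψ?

For Box p:
1: successors {1, 5}; p there: 1:T, 5:T. ✓
2: successors {1, 4, 5}; p there: 1:T, 4:F, 5:T. ✗
3: successors {2}; p there: 2:F. ✗
4: successors {1, 2}; p there: 1:T, 2:F. ✗
5: successors {1, 5}; p there: 1:T, 5:T. ✓
— 2 worlds.
For Box q:
1: successors {1, 5}; q there: 1:T, 5:F. ✗
2: successors {1, 4, 5}; q there: 1:T, 4:F, 5:F. ✗
3: successors {2}; q there: 2:F. ✗
4: successors {1, 2}; q there: 1:T, 2:F. ✗
5: successors {1, 5}; q there: 1:T, 5:F. ✗
— 0 worlds.

2 and 0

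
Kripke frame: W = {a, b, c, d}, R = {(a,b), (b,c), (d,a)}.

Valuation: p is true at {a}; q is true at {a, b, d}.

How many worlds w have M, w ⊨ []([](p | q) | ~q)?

3

a: successors {b}; [](p | q) | ~q there: b:F. ✗
b: successors {c}; [](p | q) | ~q there: c:T. ✓
c: no successors, so []([](p | q) | ~q) holds vacuously. ✓
d: successors {a}; [](p | q) | ~q there: a:T. ✓
Satisfying worlds: {b, c, d}.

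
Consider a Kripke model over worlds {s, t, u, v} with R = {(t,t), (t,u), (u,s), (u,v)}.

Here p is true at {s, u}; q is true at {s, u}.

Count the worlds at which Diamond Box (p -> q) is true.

2

s: no successors, so Diamond Box (p -> q) fails. ✗
t: successors {t, u}; Box (p -> q) there: t:T, u:T. ✓
u: successors {s, v}; Box (p -> q) there: s:T, v:T. ✓
v: no successors, so Diamond Box (p -> q) fails. ✗
Satisfying worlds: {t, u}.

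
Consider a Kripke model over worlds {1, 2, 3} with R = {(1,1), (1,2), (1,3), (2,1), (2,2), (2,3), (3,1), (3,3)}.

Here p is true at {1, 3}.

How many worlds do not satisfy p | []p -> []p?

1: p | []p is T, []p is F. ✗
2: p | []p is F, []p is F. ✓
3: p | []p is T, []p is T. ✓
Satisfying worlds: {2, 3}.
So p | []p -> []p fails at the other 1 world.

1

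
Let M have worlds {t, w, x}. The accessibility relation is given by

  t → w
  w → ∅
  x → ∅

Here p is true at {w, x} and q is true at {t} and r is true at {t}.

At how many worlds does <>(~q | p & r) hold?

1

t: successors {w}; ~q | p & r there: w:T. ✓
w: no successors, so <>(~q | p & r) fails. ✗
x: no successors, so <>(~q | p & r) fails. ✗
Satisfying worlds: {t}.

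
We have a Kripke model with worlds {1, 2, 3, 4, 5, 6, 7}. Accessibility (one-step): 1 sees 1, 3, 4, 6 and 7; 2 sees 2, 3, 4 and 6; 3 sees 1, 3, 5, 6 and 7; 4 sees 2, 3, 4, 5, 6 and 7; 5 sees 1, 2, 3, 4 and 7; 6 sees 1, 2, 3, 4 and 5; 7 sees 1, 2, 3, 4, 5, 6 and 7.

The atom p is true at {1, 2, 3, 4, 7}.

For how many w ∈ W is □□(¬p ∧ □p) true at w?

1: successors {1, 3, 4, 6, 7}; □(¬p ∧ □p) there: 1:F, 3:F, 4:F, 6:F, 7:F. ✗
2: successors {2, 3, 4, 6}; □(¬p ∧ □p) there: 2:F, 3:F, 4:F, 6:F. ✗
3: successors {1, 3, 5, 6, 7}; □(¬p ∧ □p) there: 1:F, 3:F, 5:F, 6:F, 7:F. ✗
4: successors {2, 3, 4, 5, 6, 7}; □(¬p ∧ □p) there: 2:F, 3:F, 4:F, 5:F, 6:F, 7:F. ✗
5: successors {1, 2, 3, 4, 7}; □(¬p ∧ □p) there: 1:F, 2:F, 3:F, 4:F, 7:F. ✗
6: successors {1, 2, 3, 4, 5}; □(¬p ∧ □p) there: 1:F, 2:F, 3:F, 4:F, 5:F. ✗
7: successors {1, 2, 3, 4, 5, 6, 7}; □(¬p ∧ □p) there: 1:F, 2:F, 3:F, 4:F, 5:F, 6:F, 7:F. ✗
Satisfying worlds: ∅.

0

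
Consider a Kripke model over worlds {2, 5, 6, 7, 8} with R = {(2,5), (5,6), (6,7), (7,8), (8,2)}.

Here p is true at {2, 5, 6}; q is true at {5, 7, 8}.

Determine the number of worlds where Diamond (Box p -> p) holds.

4

2: successors {5}; Box p -> p there: 5:T. ✓
5: successors {6}; Box p -> p there: 6:T. ✓
6: successors {7}; Box p -> p there: 7:T. ✓
7: successors {8}; Box p -> p there: 8:F. ✗
8: successors {2}; Box p -> p there: 2:T. ✓
Satisfying worlds: {2, 5, 6, 8}.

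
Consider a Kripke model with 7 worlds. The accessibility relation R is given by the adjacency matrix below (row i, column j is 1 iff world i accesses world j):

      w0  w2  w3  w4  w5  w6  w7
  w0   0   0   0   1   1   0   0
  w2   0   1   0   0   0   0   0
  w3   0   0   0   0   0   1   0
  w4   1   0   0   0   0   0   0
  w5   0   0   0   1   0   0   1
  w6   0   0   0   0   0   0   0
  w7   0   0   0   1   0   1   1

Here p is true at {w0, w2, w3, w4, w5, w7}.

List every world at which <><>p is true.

{w0, w2, w4, w5, w7}

w0: successors {w4, w5}; <>p there: w4:T, w5:T. ✓
w2: successors {w2}; <>p there: w2:T. ✓
w3: successors {w6}; <>p there: w6:F. ✗
w4: successors {w0}; <>p there: w0:T. ✓
w5: successors {w4, w7}; <>p there: w4:T, w7:T. ✓
w6: no successors, so <><>p fails. ✗
w7: successors {w4, w6, w7}; <>p there: w4:T, w6:F, w7:T. ✓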